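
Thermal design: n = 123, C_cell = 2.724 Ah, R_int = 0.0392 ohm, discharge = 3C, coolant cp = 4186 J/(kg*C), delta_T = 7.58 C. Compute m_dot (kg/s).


Step 1: I = 3 * 2.724 = 8.172 A
Step 2: Q_cell = I^2 * R = 8.172^2 * 0.0392 = 2.6178 W
Step 3: Q_total = 123 * 2.6178 = 321.99 W
Step 4: m_dot = Q_total / (cp * dT) = 321.99 / (4186 * 7.58) = 0.01015 kg/s

0.01015 kg/s


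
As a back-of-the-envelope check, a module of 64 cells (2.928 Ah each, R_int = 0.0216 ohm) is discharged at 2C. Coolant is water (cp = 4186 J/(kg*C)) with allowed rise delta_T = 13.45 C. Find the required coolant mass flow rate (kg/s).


Step 1: I = 2 * 2.928 = 5.856 A
Step 2: Q_cell = I^2 * R = 5.856^2 * 0.0216 = 0.74072 W
Step 3: Q_total = 64 * 0.74072 = 47.406 W
Step 4: m_dot = Q_total / (cp * dT) = 47.406 / (4186 * 13.45) = 8.420e-04 kg/s

8.420e-04 kg/s


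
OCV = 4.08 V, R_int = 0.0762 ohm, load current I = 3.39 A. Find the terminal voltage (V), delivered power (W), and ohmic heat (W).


Step 1: V_terminal = OCV - I*R = 4.08 - 3.39 * 0.0762 = 3.8217 V
Step 2: P_out = V_terminal * I = 3.8217 * 3.39 = 12.96 W
Step 3: Q = I^2 * R = 3.39^2 * 0.0762 = 0.8757 W

V=3.8217 V, P=12.96 W, Q=0.8757 W


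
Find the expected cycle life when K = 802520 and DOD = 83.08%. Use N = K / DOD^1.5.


Step 1: DOD^1.5 = 83.08^1.5 = 757.26
Step 2: N = 802520 / 757.26 = 1060 cycles

1060 cycles


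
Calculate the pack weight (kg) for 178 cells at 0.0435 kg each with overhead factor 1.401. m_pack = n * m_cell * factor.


m_pack = n * m_cell * overhead = 178 * 0.0435 * 1.401 = 10.85 kg

10.85 kg


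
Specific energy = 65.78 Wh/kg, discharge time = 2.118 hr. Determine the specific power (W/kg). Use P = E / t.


Specific power = 65.78 Wh/kg / 2.118 hr = 31.06 W/kg

31.06 W/kg


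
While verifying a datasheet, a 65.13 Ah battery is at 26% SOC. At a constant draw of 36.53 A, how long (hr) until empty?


Step 1: remaining = SOC/100 * C_total = 26/100 * 65.13 = 16.934 Ah
Step 2: t = remaining / I = 16.934 / 36.53 = 0.4636 hr

0.4636 hr


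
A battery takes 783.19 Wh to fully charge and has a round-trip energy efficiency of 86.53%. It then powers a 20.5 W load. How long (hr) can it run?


Step 1: E_discharge = eta/100 * E_charge = 86.53/100 * 783.19 = 677.69 Wh
Step 2: t = E_discharge / P = 677.69 / 20.5 = 33.06 hr

33.06 hr


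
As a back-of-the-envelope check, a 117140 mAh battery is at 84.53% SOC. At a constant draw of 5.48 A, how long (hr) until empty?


Convert: C_total = 117140 mAh = 117.14 Ah
Step 1: remaining = SOC/100 * C_total = 84.53/100 * 117.14 = 99.018 Ah
Step 2: t = remaining / I = 99.018 / 5.48 = 18.07 hr

18.07 hr


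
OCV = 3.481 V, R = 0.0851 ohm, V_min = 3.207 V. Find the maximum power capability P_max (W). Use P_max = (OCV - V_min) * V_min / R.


dV = OCV - V_min = 0.274 V (so I_max = dV / R)
P_max = dV * V_min / R = 0.274 * 3.207 / 0.0851 = 10.33 W

10.33 W


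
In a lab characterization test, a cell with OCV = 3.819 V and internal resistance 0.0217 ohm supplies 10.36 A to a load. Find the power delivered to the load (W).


Step 1: V_terminal = OCV - I*R = 3.819 - 10.36 * 0.0217 = 3.5942 V
Step 2: P_out = V_terminal * I = 3.5942 * 10.36 = 37.24 W

37.24 W


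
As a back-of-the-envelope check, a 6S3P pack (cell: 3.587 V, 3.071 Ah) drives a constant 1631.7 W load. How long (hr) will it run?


Step 1: E_pack = Ns * V_cell * Np * C_cell = 6 * 3.587 * 3 * 3.071 = 198.28 Wh
Step 2: t = E_pack / P = 198.28 / 1631.7 = 0.1215 hr

0.1215 hr


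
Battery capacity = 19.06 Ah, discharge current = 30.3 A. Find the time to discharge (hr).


Runtime = 19.06 Ah / 30.3 A = 0.6290 hr

0.6290 hr


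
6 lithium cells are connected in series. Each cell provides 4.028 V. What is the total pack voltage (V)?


V_pack = n * V_cell = 6 * 4.028 = 24.168 V

24.168 V


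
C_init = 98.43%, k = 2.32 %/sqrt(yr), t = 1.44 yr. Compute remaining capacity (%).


sqrt(t) = sqrt(1.44) = 1.2
C_final = 98.43 - 2.32 * 1.2 = 95.65%

95.65%


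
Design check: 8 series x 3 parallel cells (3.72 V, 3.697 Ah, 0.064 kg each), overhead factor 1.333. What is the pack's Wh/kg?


Step 1: V_pack = 8 * 3.72 = 29.76 V
Step 2: C_pack = 3 * 3.697 = 11.091 Ah
Step 3: E_pack = V_pack * C_pack = 29.76 * 11.091 = 330.07 Wh
Step 4: m_pack = 8 * 3 * 0.064 * 1.333 = 2.0475 kg
Step 5: ED = E_pack / m_pack = 330.07 / 2.0475 = 161.2 Wh/kg

161.2 Wh/kg


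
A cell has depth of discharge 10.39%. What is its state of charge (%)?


SOC = 100 - DOD = 100 - 10.39 = 89.61%

89.61%


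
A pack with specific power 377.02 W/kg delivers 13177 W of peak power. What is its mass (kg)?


m = P / SP = 13177 / 377.02 = 34.95 kg

34.95 kg


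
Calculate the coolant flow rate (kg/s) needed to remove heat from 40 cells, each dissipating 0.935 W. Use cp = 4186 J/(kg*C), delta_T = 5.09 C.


Step 1: Total heat Q = 40 * 0.935 W = 37.4 W
Step 2: denom = cp * dT = 4186 * 5.09 = 21307
Step 3: m_dot = 37.4 / 21307 = 0.001755 kg/s

0.001755 kg/s


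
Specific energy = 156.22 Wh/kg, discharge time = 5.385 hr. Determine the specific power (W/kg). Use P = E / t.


Specific power = 156.22 Wh/kg / 5.385 hr = 29.01 W/kg

29.01 W/kg


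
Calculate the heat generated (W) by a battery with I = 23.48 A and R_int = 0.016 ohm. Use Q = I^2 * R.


I^2 = 551.31
Q = 551.31 * 0.016 = 8.821 W

8.821 W


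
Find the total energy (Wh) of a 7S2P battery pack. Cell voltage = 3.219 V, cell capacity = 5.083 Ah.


V_pack = 7 * 3.219 = 22.533 V
C_pack = 2 * 5.083 = 10.166 Ah
E = V_pack * C_pack = 22.533 * 10.166 = 229.1 Wh

229.1 Wh


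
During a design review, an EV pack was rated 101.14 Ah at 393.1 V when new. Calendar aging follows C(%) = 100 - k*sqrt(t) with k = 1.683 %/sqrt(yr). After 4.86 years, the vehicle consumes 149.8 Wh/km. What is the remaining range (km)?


Step 1: capacity retention = 100 - 1.683 * sqrt(4.86) = 100 - 1.683 * 2.2045 = 96.29%
Step 2: C_now = 101.14 * 96.29/100 = 97.388 Ah
Step 3: E_pack = V * C_now = 393.1 * 97.388 = 38283 Wh
Step 4: range = E_pack / consumption = 38283 / 149.8 = 255.6 km

255.6 km


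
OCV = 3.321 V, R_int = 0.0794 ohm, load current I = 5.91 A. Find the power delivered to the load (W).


Step 1: V_terminal = OCV - I*R = 3.321 - 5.91 * 0.0794 = 2.8517 V
Step 2: P_out = V_terminal * I = 2.8517 * 5.91 = 16.85 W

16.85 W


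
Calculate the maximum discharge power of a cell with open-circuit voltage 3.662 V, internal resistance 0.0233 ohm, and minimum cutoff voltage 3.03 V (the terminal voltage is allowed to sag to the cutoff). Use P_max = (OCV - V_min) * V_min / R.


P_max = (OCV - V_min) * V_min / R = (3.662 - 3.03) * 3.03 / 0.0233 = 0.632 * 3.03 / 0.0233 = 82.19 W

82.19 W


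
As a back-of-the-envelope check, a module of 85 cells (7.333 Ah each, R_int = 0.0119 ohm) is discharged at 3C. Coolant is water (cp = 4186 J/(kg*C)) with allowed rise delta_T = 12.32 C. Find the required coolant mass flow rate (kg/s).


Step 1: I = 3 * 7.333 = 21.999 A
Step 2: Q_cell = I^2 * R = 21.999^2 * 0.0119 = 5.7591 W
Step 3: Q_total = 85 * 5.7591 = 489.52 W
Step 4: m_dot = Q_total / (cp * dT) = 489.52 / (4186 * 12.32) = 0.009492 kg/s

0.009492 kg/s


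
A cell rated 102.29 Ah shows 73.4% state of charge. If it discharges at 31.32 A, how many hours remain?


Step 1: remaining = SOC/100 * C_total = 73.4/100 * 102.29 = 75.081 Ah
Step 2: t = remaining / I = 75.081 / 31.32 = 2.397 hr

2.397 hr


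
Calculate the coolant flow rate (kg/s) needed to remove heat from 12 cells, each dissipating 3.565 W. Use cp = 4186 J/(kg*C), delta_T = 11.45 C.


Step 1: Total heat Q = 12 * 3.565 W = 42.78 W
Step 2: denom = cp * dT = 4186 * 11.45 = 47930
Step 3: m_dot = 42.78 / 47930 = 8.926e-04 kg/s

8.926e-04 kg/s


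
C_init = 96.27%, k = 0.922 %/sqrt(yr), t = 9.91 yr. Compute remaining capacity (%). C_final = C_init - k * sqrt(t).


Step 1: sqrt(9.91 yr) = 3.148
Step 2: drop = 0.922 * 3.148 = 2.9025
Step 3: C_final = 96.27 - 2.9025 = 93.37%

93.37%


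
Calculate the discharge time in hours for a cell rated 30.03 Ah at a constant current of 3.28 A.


Runtime = 30.03 Ah / 3.28 A = 9.155 hr

9.155 hr


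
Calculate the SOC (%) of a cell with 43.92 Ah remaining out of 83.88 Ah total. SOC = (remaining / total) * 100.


SOC = (remaining / total) * 100 = (43.92 / 83.88) * 100 = 52.36%

52.36%


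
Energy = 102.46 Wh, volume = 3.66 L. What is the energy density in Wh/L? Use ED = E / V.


ED = E / V = 102.46 / 3.66 = 27.99 Wh/L

27.99 Wh/L


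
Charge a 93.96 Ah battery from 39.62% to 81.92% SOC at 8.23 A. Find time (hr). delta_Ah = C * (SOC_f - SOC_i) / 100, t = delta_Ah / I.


delta_Ah = 93.96 * (81.92 - 39.62) / 100 = 39.745 Ah
t = delta_Ah / I = 39.745 / 8.23 = 4.829 hr

4.829 hr


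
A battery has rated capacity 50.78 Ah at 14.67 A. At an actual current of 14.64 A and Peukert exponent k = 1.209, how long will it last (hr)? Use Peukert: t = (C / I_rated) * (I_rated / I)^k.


t_rated = C / I_rated = 50.78 / 14.67 = 3.4615 hr
(I_rated/I)^k = (1.002)^1.209 = 1.0024
t = t_rated * (I_rated/I)^k = 3.4615 * 1.0024 = 3.470 hr

3.470 hr


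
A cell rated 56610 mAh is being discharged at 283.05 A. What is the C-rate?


Convert: capacity = 56610 mAh = 56.61 Ah
C_rate = I / capacity = 283.05 / 56.61 = 5C

5C


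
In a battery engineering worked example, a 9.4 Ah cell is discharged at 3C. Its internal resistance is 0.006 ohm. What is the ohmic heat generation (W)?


Step 1: I = C_rate * capacity = 3 * 9.4 = 28.2 A
Step 2: Q = I^2 * R = 28.2^2 * 0.006 = 795.24 * 0.006 = 4.771 W

4.771 W


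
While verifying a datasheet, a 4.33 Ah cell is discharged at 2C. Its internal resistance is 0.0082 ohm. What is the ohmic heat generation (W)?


Step 1: I = C_rate * capacity = 2 * 4.33 = 8.66 A
Step 2: Q = I^2 * R = 8.66^2 * 0.0082 = 74.996 * 0.0082 = 0.6150 W

0.6150 W


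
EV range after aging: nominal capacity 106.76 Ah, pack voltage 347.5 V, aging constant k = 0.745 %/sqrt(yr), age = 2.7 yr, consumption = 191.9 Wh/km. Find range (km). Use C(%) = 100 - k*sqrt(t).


Step 1: capacity retention = 100 - 0.745 * sqrt(2.7) = 100 - 0.745 * 1.6432 = 98.776%
Step 2: C_now = 106.76 * 98.776/100 = 105.45 Ah
Step 3: E_pack = V * C_now = 347.5 * 105.45 = 36644 Wh
Step 4: range = E_pack / consumption = 36644 / 191.9 = 191.0 km

191.0 km


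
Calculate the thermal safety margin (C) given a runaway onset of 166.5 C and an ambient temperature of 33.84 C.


Safety margin = 166.5 C - 33.84 C = 132.66 C

132.66 C


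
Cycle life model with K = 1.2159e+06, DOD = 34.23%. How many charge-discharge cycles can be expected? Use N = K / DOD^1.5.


Step 1: DOD^1.5 = 34.23^1.5 = 200.27
Step 2: N = 1.2159e+06 / 200.27 = 6071 cycles

6071 cycles


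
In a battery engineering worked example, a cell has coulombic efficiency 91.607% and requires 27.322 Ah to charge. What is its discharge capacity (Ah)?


Q_dis = eta/100 * Q_chg = 91.607/100 * 27.322 = 25.03 Ah

25.03 Ah


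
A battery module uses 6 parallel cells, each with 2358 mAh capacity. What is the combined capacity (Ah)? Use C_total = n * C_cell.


Convert: C_cell = 2358 mAh = 2.358 Ah
C_total = 6 * 2.358 = 14.148 Ah

14.148 Ah


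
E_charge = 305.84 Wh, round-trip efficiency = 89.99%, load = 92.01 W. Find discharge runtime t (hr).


Step 1: E_discharge = eta/100 * E_charge = 89.99/100 * 305.84 = 275.23 Wh
Step 2: t = E_discharge / P = 275.23 / 92.01 = 2.991 hr

2.991 hr


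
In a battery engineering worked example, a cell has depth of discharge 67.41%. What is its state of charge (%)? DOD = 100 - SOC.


SOC = 100 - DOD = 100 - 67.41 = 32.59%

32.59%


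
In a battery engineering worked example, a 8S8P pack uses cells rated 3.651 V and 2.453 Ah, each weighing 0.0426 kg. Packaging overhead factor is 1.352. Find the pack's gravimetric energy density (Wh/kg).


Step 1: V_pack = 8 * 3.651 = 29.208 V
Step 2: C_pack = 8 * 2.453 = 19.624 Ah
Step 3: E_pack = V_pack * C_pack = 29.208 * 19.624 = 573.18 Wh
Step 4: m_pack = 8 * 8 * 0.0426 * 1.352 = 3.6861 kg
Step 5: ED = E_pack / m_pack = 573.18 / 3.6861 = 155.5 Wh/kg

155.5 Wh/kg


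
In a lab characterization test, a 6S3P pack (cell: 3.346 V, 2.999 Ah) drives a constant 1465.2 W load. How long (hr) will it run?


Step 1: E_pack = Ns * V_cell * Np * C_cell = 6 * 3.346 * 3 * 2.999 = 180.62 Wh
Step 2: t = E_pack / P = 180.62 / 1465.2 = 0.1233 hr

0.1233 hr


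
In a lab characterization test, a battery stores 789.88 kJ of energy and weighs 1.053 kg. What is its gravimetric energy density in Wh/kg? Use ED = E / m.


Convert: E = 789.88 kJ = 219.41 Wh
ED = E / m = 219.41 / 1.053 = 208.4 Wh/kg

208.4 Wh/kg


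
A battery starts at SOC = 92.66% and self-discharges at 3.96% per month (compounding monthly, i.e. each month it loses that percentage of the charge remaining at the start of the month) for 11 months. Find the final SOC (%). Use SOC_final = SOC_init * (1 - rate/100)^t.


Monthly retention factor = 1 - 3.96/100 = 0.9604
Over 11 months: factor^11 = 0.64117
SOC_final = 92.66 * 0.64117 = 59.41%

59.41%


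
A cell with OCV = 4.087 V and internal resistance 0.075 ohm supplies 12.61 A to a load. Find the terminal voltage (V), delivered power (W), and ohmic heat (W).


Step 1: V_terminal = OCV - I*R = 4.087 - 12.61 * 0.075 = 3.1413 V
Step 2: P_out = V_terminal * I = 3.1413 * 12.61 = 39.61 W
Step 3: Q = I^2 * R = 12.61^2 * 0.075 = 11.93 W

V=3.1413 V, P=39.61 W, Q=11.93 W


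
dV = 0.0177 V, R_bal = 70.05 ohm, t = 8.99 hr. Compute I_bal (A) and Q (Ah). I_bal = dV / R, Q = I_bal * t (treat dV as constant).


First, Ohm's law: I_bal = 0.0177 V / 70.05 ohm = 2.5268e-04 A
Then Q = I * t = 2.5268e-04 A * 8.99 hr = 0.002272 Ah

I=2.5268e-04 A, Q=0.002272 Ah


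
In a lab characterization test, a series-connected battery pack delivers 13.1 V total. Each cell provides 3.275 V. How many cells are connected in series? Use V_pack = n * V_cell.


Rearranging: n = V_pack / V_cell = 13.1 / 3.275 = 4 cells

4


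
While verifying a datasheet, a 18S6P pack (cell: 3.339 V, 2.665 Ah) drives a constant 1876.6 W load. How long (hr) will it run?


Step 1: E_pack = Ns * V_cell * Np * C_cell = 18 * 3.339 * 6 * 2.665 = 961.03 Wh
Step 2: t = E_pack / P = 961.03 / 1876.6 = 0.5121 hr

0.5121 hr


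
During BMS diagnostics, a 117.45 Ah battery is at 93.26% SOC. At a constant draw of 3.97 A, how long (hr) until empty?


Step 1: remaining = SOC/100 * C_total = 93.26/100 * 117.45 = 109.53 Ah
Step 2: t = remaining / I = 109.53 / 3.97 = 27.59 hr

27.59 hr


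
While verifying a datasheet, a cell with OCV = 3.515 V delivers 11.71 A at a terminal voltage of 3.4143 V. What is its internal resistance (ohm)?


R = (OCV - V) / I = (3.515 - 3.4143) / 11.71 = 0.008599 ohm

0.008599 ohm


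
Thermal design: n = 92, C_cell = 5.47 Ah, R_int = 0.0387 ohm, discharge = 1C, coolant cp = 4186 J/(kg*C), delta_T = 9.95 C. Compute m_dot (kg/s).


Step 1: I = 1 * 5.47 = 5.47 A
Step 2: Q_cell = I^2 * R = 5.47^2 * 0.0387 = 1.1579 W
Step 3: Q_total = 92 * 1.1579 = 106.53 W
Step 4: m_dot = Q_total / (cp * dT) = 106.53 / (4186 * 9.95) = 0.002558 kg/s

0.002558 kg/s


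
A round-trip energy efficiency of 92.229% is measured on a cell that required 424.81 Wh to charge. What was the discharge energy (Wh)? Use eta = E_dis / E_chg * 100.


E_dis = eta/100 * E_chg = 92.229/100 * 424.81 = 391.8 Wh

391.8 Wh


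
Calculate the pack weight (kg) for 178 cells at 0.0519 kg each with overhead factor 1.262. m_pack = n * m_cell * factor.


m_pack = n * m_cell * overhead = 178 * 0.0519 * 1.262 = 11.66 kg

11.66 kg


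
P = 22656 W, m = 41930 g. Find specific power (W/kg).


Convert: m = 41930 g = 41.93 kg
SP = P / m = 22656 / 41.93 = 540.3 W/kg

540.3 W/kg


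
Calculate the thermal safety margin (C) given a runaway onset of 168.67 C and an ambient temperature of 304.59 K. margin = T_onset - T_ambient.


Convert: T_ambient = 304.59 K = 31.44 C
margin = 168.67 - 31.44 = 137.23 C

137.23 C


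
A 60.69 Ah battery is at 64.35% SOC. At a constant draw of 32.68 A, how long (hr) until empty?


Step 1: remaining = SOC/100 * C_total = 64.35/100 * 60.69 = 39.054 Ah
Step 2: t = remaining / I = 39.054 / 32.68 = 1.195 hr

1.195 hr


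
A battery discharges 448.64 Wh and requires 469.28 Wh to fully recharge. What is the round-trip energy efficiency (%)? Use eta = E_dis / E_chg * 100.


eta_e = E_dis / E_chg * 100 = 448.64 / 469.28 * 100 = 95.60%

95.60%


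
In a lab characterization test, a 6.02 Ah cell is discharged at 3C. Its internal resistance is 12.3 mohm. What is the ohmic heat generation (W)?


Convert: R = 12.3 mohm = 0.0123 ohm
Step 1: I = C_rate * capacity = 3 * 6.02 = 18.06 A
Step 2: Q = I^2 * R = 18.06^2 * 0.0123 = 326.16 * 0.0123 = 4.012 W

4.012 W


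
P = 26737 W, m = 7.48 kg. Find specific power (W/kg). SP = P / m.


SP = P / m = 26737 / 7.48 = 3574 W/kg

3574 W/kg


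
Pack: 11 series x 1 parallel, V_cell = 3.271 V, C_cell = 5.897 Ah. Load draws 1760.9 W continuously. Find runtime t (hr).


Step 1: E_pack = Ns * V_cell * Np * C_cell = 11 * 3.271 * 1 * 5.897 = 212.18 Wh
Step 2: t = E_pack / P = 212.18 / 1760.9 = 0.1205 hr

0.1205 hr


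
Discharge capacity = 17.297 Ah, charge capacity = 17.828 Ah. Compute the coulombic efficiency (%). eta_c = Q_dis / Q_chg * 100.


eta_c = Q_dis / Q_chg * 100 = 17.297 / 17.828 * 100 = 97.02%

97.02%


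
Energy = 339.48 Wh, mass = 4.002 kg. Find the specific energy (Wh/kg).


Specific energy = 339.48 Wh / 4.002 kg = 84.83 Wh/kg

84.83 Wh/kg


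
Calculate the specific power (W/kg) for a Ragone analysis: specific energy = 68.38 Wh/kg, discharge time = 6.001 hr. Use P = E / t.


P_specific = E / t = 68.38 / 6.001 = 11.39 W/kg

11.39 W/kg


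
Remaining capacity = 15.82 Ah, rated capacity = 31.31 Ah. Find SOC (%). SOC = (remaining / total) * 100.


SOC = (remaining / total) * 100 = (15.82 / 31.31) * 100 = 50.53%

50.53%


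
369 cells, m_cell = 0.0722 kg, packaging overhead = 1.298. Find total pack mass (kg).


Cell mass sum = 369 * 0.0722 = 26.642 kg
With overhead 1.298: m_pack = 26.642 * 1.298 = 34.58 kg

34.58 kg


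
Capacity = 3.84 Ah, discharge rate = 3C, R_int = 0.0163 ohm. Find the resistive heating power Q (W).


Step 1: I = C_rate * capacity = 3 * 3.84 = 11.52 A
Step 2: Q = I^2 * R = 11.52^2 * 0.0163 = 132.71 * 0.0163 = 2.163 W

2.163 W


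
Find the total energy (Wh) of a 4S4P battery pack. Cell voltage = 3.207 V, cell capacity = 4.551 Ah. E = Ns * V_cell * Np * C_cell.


E = Ns * Vcell * Np * Ccell = 4 * 3.207 * 4 * 4.551 = 233.5 Wh

233.5 Wh


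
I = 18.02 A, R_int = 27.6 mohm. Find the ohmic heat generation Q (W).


Convert: R = 27.6 mohm = 0.0276 ohm
I^2 = 324.72
Q = 324.72 * 0.0276 = 8.962 W

8.962 W


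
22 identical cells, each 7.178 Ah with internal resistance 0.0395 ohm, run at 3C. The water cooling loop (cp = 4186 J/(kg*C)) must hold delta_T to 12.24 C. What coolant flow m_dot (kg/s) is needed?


Step 1: I = 3 * 7.178 = 21.534 A
Step 2: Q_cell = I^2 * R = 21.534^2 * 0.0395 = 18.317 W
Step 3: Q_total = 22 * 18.317 = 402.97 W
Step 4: m_dot = Q_total / (cp * dT) = 402.97 / (4186 * 12.24) = 0.007865 kg/s

0.007865 kg/s


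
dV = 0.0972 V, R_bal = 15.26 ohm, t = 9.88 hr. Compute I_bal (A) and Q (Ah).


I_bal = dV / R = 0.0972 / 15.26 = 0.0063696 A
Q = I_bal * t = 0.0063696 * 9.88 = 0.06293 Ah

I=0.0063696 A, Q=0.06293 Ah


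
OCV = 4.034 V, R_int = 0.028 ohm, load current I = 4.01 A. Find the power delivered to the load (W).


Step 1: V_terminal = OCV - I*R = 4.034 - 4.01 * 0.028 = 3.9217 V
Step 2: P_out = V_terminal * I = 3.9217 * 4.01 = 15.73 W

15.73 W


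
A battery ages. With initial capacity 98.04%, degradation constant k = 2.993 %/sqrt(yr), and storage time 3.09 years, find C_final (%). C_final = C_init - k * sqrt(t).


sqrt(t) = sqrt(3.09) = 1.7578
C_final = 98.04 - 2.993 * 1.7578 = 92.78%

92.78%


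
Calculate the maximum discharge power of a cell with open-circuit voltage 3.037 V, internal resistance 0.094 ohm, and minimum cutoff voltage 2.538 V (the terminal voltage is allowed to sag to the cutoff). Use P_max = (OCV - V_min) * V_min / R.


P_max = (OCV - V_min) * V_min / R = (3.037 - 2.538) * 2.538 / 0.094 = 0.499 * 2.538 / 0.094 = 13.47 W

13.47 W


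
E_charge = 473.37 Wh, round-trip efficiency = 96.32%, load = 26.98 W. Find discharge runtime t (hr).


Step 1: E_discharge = eta/100 * E_charge = 96.32/100 * 473.37 = 455.95 Wh
Step 2: t = E_discharge / P = 455.95 / 26.98 = 16.90 hr

16.90 hr


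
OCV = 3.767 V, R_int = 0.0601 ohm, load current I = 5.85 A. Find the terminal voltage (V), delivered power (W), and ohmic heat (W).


Step 1: V_terminal = OCV - I*R = 3.767 - 5.85 * 0.0601 = 3.4154 V
Step 2: P_out = V_terminal * I = 3.4154 * 5.85 = 19.98 W
Step 3: Q = I^2 * R = 5.85^2 * 0.0601 = 2.057 W

V=3.4154 V, P=19.98 W, Q=2.057 W


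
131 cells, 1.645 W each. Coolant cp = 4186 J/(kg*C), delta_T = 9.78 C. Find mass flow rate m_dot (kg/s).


Step 1: Total heat Q = 131 * 1.645 W = 215.5 W
Step 2: denom = cp * dT = 4186 * 9.78 = 40939
Step 3: m_dot = 215.5 / 40939 = 0.005264 kg/s

0.005264 kg/s


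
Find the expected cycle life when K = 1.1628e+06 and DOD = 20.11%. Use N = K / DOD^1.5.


DOD^1.5 = 90.182
N = K / DOD^1.5 = 1.1628e+06 / 90.182 = 12890

12890 cycles


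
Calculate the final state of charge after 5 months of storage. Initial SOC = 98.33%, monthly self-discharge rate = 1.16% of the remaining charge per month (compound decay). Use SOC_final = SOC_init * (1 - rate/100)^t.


Monthly retention factor = 1 - 1.16/100 = 0.9884
Over 5 months: factor^5 = 0.94333
SOC_final = 98.33 * 0.94333 = 92.76%

92.76%


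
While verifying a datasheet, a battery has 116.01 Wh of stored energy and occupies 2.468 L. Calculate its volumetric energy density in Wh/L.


Volumetric ED = 116.01 Wh / 2.468 L = 47.01 Wh/L

47.01 Wh/L


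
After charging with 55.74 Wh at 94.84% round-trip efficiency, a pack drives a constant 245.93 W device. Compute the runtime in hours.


Step 1: E_discharge = eta/100 * E_charge = 94.84/100 * 55.74 = 52.864 Wh
Step 2: t = E_discharge / P = 52.864 / 245.93 = 0.2150 hr

0.2150 hr


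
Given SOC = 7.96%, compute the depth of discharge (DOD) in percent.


Complement of SOC: DOD = 100% - 7.96% = 92.04%

92.04%


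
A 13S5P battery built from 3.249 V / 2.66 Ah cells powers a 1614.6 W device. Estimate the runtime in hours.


Step 1: E_pack = Ns * V_cell * Np * C_cell = 13 * 3.249 * 5 * 2.66 = 561.75 Wh
Step 2: t = E_pack / P = 561.75 / 1614.6 = 0.3479 hr

0.3479 hr


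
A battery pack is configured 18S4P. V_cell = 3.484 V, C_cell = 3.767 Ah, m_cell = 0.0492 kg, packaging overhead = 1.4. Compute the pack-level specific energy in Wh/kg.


Step 1: V_pack = 18 * 3.484 = 62.712 V
Step 2: C_pack = 4 * 3.767 = 15.068 Ah
Step 3: E_pack = V_pack * C_pack = 62.712 * 15.068 = 944.94 Wh
Step 4: m_pack = 18 * 4 * 0.0492 * 1.4 = 4.9594 kg
Step 5: ED = E_pack / m_pack = 944.94 / 4.9594 = 190.5 Wh/kg

190.5 Wh/kg


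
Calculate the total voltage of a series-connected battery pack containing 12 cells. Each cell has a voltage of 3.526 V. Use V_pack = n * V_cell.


With 12 cells in series at 3.526 V each, V_pack = 42.312 V

42.312 V


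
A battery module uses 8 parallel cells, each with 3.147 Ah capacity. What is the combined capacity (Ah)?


Parallel capacities add: 8 * 3.147 Ah = 25.176 Ah

25.176 Ah


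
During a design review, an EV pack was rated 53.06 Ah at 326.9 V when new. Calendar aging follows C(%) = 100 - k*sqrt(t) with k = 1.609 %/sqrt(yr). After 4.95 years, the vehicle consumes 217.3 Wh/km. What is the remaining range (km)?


Step 1: capacity retention = 100 - 1.609 * sqrt(4.95) = 100 - 1.609 * 2.2249 = 96.42%
Step 2: C_now = 53.06 * 96.42/100 = 51.16 Ah
Step 3: E_pack = V * C_now = 326.9 * 51.16 = 16724 Wh
Step 4: range = E_pack / consumption = 16724 / 217.3 = 76.96 km

76.96 km


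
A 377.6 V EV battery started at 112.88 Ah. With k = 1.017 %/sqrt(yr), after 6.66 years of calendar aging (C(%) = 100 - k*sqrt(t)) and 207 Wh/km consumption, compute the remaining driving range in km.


Step 1: capacity retention = 100 - 1.017 * sqrt(6.66) = 100 - 1.017 * 2.5807 = 97.375%
Step 2: C_now = 112.88 * 97.375/100 = 109.92 Ah
Step 3: E_pack = V * C_now = 377.6 * 109.92 = 41506 Wh
Step 4: range = E_pack / consumption = 41506 / 207 = 200.5 km

200.5 km


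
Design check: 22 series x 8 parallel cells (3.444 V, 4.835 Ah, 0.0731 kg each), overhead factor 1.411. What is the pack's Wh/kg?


Step 1: V_pack = 22 * 3.444 = 75.768 V
Step 2: C_pack = 8 * 4.835 = 38.68 Ah
Step 3: E_pack = V_pack * C_pack = 75.768 * 38.68 = 2930.7 Wh
Step 4: m_pack = 22 * 8 * 0.0731 * 1.411 = 18.153 kg
Step 5: ED = E_pack / m_pack = 2930.7 / 18.153 = 161.4 Wh/kg

161.4 Wh/kg


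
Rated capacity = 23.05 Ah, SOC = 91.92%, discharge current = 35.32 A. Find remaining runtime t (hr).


Step 1: remaining = SOC/100 * C_total = 91.92/100 * 23.05 = 21.188 Ah
Step 2: t = remaining / I = 21.188 / 35.32 = 0.5999 hr

0.5999 hr


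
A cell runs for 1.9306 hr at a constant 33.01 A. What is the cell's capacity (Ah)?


C = I * t = 33.01 * 1.9306 = 63.73 Ah

63.73 Ah


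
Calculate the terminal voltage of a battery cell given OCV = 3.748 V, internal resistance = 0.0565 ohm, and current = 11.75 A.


IR drop = 11.75 * 0.0565 = 0.66388 V
V = 3.748 - 0.66388 = 3.084 V

3.084 V


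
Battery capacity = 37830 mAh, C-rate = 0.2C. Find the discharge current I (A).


Convert: capacity = 37830 mAh = 37.83 Ah
I = C_rate * capacity = 0.2 * 37.83 = 7.566 A

7.566 A


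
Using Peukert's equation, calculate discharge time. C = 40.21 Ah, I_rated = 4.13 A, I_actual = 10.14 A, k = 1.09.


t_rated = C / I_rated = 40.21 / 4.13 = 9.7361 hr
(I_rated/I)^k = (0.4073)^1.09 = 0.37567
t = t_rated * (I_rated/I)^k = 9.7361 * 0.37567 = 3.658 hr

3.658 hr


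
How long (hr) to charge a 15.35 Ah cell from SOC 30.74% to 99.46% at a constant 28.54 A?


delta_Ah = 15.35 * (99.46 - 30.74) / 100 = 10.549 Ah
t = delta_Ah / I = 10.549 / 28.54 = 0.3696 hr

0.3696 hr


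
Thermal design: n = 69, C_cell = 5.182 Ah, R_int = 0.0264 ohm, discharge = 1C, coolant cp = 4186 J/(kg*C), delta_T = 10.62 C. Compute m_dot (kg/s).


Step 1: I = 1 * 5.182 = 5.182 A
Step 2: Q_cell = I^2 * R = 5.182^2 * 0.0264 = 0.70892 W
Step 3: Q_total = 69 * 0.70892 = 48.915 W
Step 4: m_dot = Q_total / (cp * dT) = 48.915 / (4186 * 10.62) = 0.001100 kg/s

0.001100 kg/s


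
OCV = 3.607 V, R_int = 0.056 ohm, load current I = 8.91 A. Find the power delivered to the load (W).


Step 1: V_terminal = OCV - I*R = 3.607 - 8.91 * 0.056 = 3.108 V
Step 2: P_out = V_terminal * I = 3.108 * 8.91 = 27.69 W

27.69 W


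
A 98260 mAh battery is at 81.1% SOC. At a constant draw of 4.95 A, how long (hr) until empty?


Convert: C_total = 98260 mAh = 98.26 Ah
Step 1: remaining = SOC/100 * C_total = 81.1/100 * 98.26 = 79.689 Ah
Step 2: t = remaining / I = 79.689 / 4.95 = 16.10 hr

16.10 hr


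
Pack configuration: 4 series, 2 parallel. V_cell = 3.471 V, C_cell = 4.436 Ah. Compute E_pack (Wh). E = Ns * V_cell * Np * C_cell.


V_pack = 4 * 3.471 = 13.884 V
C_pack = 2 * 4.436 = 8.872 Ah
E = V_pack * C_pack = 13.884 * 8.872 = 123.2 Wh

123.2 Wh


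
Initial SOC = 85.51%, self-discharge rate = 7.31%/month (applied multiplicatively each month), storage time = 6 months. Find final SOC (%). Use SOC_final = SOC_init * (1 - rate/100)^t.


decay = (1 - 7.31/100)^6 = 0.63416
SOC_final = 85.51 * 0.63416 = 54.23%

54.23%


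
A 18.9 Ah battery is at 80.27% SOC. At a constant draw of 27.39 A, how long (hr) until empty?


Step 1: remaining = SOC/100 * C_total = 80.27/100 * 18.9 = 15.171 Ah
Step 2: t = remaining / I = 15.171 / 27.39 = 0.5539 hr

0.5539 hr


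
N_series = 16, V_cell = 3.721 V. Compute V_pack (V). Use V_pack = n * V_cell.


Series voltages add: 16 * 3.721 V = 59.536 V

59.536 V


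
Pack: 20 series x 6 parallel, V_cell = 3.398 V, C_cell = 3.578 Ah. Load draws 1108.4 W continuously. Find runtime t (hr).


Step 1: E_pack = Ns * V_cell * Np * C_cell = 20 * 3.398 * 6 * 3.578 = 1459 Wh
Step 2: t = E_pack / P = 1459 / 1108.4 = 1.316 hr

1.316 hr


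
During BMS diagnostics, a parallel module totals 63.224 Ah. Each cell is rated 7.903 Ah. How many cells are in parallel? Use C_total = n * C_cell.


n = C_total / C_cell = 63.224 / 7.903 = 8

8


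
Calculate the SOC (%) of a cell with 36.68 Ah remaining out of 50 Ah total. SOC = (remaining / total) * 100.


SOC = (remaining / total) * 100 = (36.68 / 50) * 100 = 73.36%

73.36%


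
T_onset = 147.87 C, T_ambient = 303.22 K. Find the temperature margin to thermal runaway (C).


Convert: T_ambient = 303.22 K = 30.07 C
margin = 147.87 - 30.07 = 117.8 C

117.8 C


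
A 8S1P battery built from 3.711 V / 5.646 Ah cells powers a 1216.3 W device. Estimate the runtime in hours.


Step 1: E_pack = Ns * V_cell * Np * C_cell = 8 * 3.711 * 1 * 5.646 = 167.62 Wh
Step 2: t = E_pack / P = 167.62 / 1216.3 = 0.1378 hr

0.1378 hr


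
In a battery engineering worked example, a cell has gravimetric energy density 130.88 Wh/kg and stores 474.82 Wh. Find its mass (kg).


m = E / ED = 474.82 / 130.88 = 3.628 kg

3.628 kg


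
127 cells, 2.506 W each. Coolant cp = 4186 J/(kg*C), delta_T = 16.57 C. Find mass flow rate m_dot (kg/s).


Step 1: Total heat Q = 127 * 2.506 W = 318.26 W
Step 2: denom = cp * dT = 4186 * 16.57 = 69362
Step 3: m_dot = 318.26 / 69362 = 0.004588 kg/s

0.004588 kg/s


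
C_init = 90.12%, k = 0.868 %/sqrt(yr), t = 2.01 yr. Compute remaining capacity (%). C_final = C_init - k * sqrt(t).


sqrt(t) = sqrt(2.01) = 1.4177
C_final = 90.12 - 0.868 * 1.4177 = 88.89%

88.89%


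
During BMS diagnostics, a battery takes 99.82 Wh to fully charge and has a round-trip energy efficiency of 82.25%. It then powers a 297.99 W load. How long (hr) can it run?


Step 1: E_discharge = eta/100 * E_charge = 82.25/100 * 99.82 = 82.102 Wh
Step 2: t = E_discharge / P = 82.102 / 297.99 = 0.2755 hr

0.2755 hr


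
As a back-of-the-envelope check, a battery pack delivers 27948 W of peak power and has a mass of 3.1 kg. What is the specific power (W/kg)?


Specific power = 27948 W / 3.1 kg = 9015 W/kg

9015 W/kg


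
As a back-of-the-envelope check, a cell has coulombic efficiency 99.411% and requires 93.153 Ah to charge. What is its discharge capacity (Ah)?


Q_dis = eta/100 * Q_chg = 99.411/100 * 93.153 = 92.60 Ah

92.60 Ah


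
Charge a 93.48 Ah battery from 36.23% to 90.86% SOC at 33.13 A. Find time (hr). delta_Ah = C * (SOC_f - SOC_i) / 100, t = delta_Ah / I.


Step 1: dSOC = 90.86% - 36.23% = 54.63%
Step 2: delta_Ah = 93.48 * 54.63 / 100 = 51.068 Ah
Step 3: t = 51.068 / 33.13 = 1.541 hr

1.541 hr


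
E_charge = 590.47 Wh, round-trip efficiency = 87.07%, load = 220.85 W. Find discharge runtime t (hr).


Step 1: E_discharge = eta/100 * E_charge = 87.07/100 * 590.47 = 514.12 Wh
Step 2: t = E_discharge / P = 514.12 / 220.85 = 2.328 hr

2.328 hr


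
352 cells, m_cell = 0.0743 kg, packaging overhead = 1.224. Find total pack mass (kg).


Cell mass sum = 352 * 0.0743 = 26.154 kg
With overhead 1.224: m_pack = 26.154 * 1.224 = 32.01 kg

32.01 kg


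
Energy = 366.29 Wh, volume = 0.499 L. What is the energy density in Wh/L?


ED = E / V = 366.29 / 0.499 = 734.0 Wh/L

734.0 Wh/L


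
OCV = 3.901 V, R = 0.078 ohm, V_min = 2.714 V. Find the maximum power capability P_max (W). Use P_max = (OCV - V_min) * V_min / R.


P_max = (OCV - V_min) * V_min / R = (3.901 - 2.714) * 2.714 / 0.078 = 1.187 * 2.714 / 0.078 = 41.30 W

41.30 W


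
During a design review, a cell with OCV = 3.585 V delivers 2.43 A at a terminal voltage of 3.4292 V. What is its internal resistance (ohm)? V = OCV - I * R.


R = (OCV - V) / I = (3.585 - 3.4292) / 2.43 = 0.06412 ohm

0.06412 ohm


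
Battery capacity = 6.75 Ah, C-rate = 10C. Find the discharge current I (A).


I = C_rate * capacity = 10 * 6.75 = 67.5 A

67.5 A


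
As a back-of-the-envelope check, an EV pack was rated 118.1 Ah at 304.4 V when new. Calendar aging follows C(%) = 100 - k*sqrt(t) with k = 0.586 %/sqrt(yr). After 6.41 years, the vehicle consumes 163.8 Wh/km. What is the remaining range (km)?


Step 1: capacity retention = 100 - 0.586 * sqrt(6.41) = 100 - 0.586 * 2.5318 = 98.516%
Step 2: C_now = 118.1 * 98.516/100 = 116.35 Ah
Step 3: E_pack = V * C_now = 304.4 * 116.35 = 35417 Wh
Step 4: range = E_pack / consumption = 35417 / 163.8 = 216.2 km

216.2 km


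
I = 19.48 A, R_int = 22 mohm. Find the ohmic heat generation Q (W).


Convert: R = 22 mohm = 0.022 ohm
I^2 = 379.47
Q = 379.47 * 0.022 = 8.348 W

8.348 W


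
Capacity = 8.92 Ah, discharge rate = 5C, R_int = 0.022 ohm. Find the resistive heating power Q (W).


Step 1: I = C_rate * capacity = 5 * 8.92 = 44.6 A
Step 2: Q = I^2 * R = 44.6^2 * 0.022 = 1989.2 * 0.022 = 43.76 W

43.76 W


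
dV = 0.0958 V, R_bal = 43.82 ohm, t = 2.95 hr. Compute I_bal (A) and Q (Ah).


First, Ohm's law: I_bal = 0.0958 V / 43.82 ohm = 0.0021862 A
Then Q = I * t = 0.0021862 A * 2.95 hr = 0.006449 Ah

I=0.0021862 A, Q=0.006449 Ah


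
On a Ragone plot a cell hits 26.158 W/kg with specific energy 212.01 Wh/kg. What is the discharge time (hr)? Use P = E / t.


t = E / P = 212.01 / 26.158 = 8.105 hr

8.105 hr


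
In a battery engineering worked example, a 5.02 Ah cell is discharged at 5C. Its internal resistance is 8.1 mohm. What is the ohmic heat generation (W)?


Convert: R = 8.1 mohm = 0.0081 ohm
Step 1: I = C_rate * capacity = 5 * 5.02 = 25.1 A
Step 2: Q = I^2 * R = 25.1^2 * 0.0081 = 630.01 * 0.0081 = 5.103 W

5.103 W


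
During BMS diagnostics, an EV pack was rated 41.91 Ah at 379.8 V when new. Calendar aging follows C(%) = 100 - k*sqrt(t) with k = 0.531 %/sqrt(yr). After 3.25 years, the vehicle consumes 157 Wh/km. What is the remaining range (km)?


Step 1: capacity retention = 100 - 0.531 * sqrt(3.25) = 100 - 0.531 * 1.8028 = 99.043%
Step 2: C_now = 41.91 * 99.043/100 = 41.509 Ah
Step 3: E_pack = V * C_now = 379.8 * 41.509 = 15765 Wh
Step 4: range = E_pack / consumption = 15765 / 157 = 100.4 km

100.4 km


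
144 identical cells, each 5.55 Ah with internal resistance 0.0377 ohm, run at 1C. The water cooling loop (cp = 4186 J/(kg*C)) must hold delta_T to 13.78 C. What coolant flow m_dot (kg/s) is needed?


Step 1: I = 1 * 5.55 = 5.55 A
Step 2: Q_cell = I^2 * R = 5.55^2 * 0.0377 = 1.1613 W
Step 3: Q_total = 144 * 1.1613 = 167.23 W
Step 4: m_dot = Q_total / (cp * dT) = 167.23 / (4186 * 13.78) = 0.002899 kg/s

0.002899 kg/s


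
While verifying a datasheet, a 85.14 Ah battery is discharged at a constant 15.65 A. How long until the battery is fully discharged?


Runtime = 85.14 Ah / 15.65 A = 5.440 hr

5.440 hr


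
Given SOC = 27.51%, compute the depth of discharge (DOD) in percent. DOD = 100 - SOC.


DOD = 100 - SOC = 100 - 27.51 = 72.49%

72.49%


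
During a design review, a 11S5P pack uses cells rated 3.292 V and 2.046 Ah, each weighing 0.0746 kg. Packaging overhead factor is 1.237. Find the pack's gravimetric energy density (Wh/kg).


Step 1: V_pack = 11 * 3.292 = 36.212 V
Step 2: C_pack = 5 * 2.046 = 10.23 Ah
Step 3: E_pack = V_pack * C_pack = 36.212 * 10.23 = 370.45 Wh
Step 4: m_pack = 11 * 5 * 0.0746 * 1.237 = 5.0754 kg
Step 5: ED = E_pack / m_pack = 370.45 / 5.0754 = 72.99 Wh/kg

72.99 Wh/kg


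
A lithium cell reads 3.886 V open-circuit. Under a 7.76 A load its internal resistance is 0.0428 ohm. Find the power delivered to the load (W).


Step 1: V_terminal = OCV - I*R = 3.886 - 7.76 * 0.0428 = 3.5539 V
Step 2: P_out = V_terminal * I = 3.5539 * 7.76 = 27.58 W

27.58 W


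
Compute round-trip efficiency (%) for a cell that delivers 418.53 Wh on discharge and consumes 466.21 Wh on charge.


eta_e = E_dis / E_chg * 100 = 418.53 / 466.21 * 100 = 89.77%

89.77%


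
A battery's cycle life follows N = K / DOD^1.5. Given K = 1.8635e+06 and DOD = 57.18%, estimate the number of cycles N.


DOD^1.5 = 432.38
N = K / DOD^1.5 = 1.8635e+06 / 432.38 = 4310

4310 cycles


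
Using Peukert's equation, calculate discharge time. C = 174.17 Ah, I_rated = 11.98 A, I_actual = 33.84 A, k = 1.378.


Step 1: t_rated = C / I_rated = 174.17 / 11.98 = 14.538 hr
Step 2: ratio = 11.98 / 33.84 = 0.35402
Step 3: ratio^k = 0.35402^1.378 = 0.23909
Step 4: t = t_rated * ratio^k = 14.538 * 0.23909 = 3.476 hr

3.476 hr


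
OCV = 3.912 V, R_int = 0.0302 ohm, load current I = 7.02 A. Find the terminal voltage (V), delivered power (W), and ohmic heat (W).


Step 1: V_terminal = OCV - I*R = 3.912 - 7.02 * 0.0302 = 3.7 V
Step 2: P_out = V_terminal * I = 3.7 * 7.02 = 25.97 W
Step 3: Q = I^2 * R = 7.02^2 * 0.0302 = 1.488 W

V=3.7 V, P=25.97 W, Q=1.488 W


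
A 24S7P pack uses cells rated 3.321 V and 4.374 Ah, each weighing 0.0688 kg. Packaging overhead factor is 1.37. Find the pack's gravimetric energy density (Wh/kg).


Step 1: V_pack = 24 * 3.321 = 79.704 V
Step 2: C_pack = 7 * 4.374 = 30.618 Ah
Step 3: E_pack = V_pack * C_pack = 79.704 * 30.618 = 2440.4 Wh
Step 4: m_pack = 24 * 7 * 0.0688 * 1.37 = 15.835 kg
Step 5: ED = E_pack / m_pack = 2440.4 / 15.835 = 154.1 Wh/kg

154.1 Wh/kg


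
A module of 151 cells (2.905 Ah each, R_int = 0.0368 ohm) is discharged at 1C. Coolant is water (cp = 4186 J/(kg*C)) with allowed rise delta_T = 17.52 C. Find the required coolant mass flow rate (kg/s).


Step 1: I = 1 * 2.905 = 2.905 A
Step 2: Q_cell = I^2 * R = 2.905^2 * 0.0368 = 0.31056 W
Step 3: Q_total = 151 * 0.31056 = 46.895 W
Step 4: m_dot = Q_total / (cp * dT) = 46.895 / (4186 * 17.52) = 6.394e-04 kg/s

6.394e-04 kg/s


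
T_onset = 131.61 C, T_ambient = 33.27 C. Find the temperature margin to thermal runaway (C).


Safety margin = 131.61 C - 33.27 C = 98.34 C

98.34 C


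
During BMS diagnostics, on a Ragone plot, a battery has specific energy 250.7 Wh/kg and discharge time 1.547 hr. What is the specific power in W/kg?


Specific power = 250.7 Wh/kg / 1.547 hr = 162.1 W/kg

162.1 W/kg


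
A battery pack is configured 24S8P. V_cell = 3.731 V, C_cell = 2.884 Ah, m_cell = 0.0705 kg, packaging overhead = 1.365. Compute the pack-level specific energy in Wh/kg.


Step 1: V_pack = 24 * 3.731 = 89.544 V
Step 2: C_pack = 8 * 2.884 = 23.072 Ah
Step 3: E_pack = V_pack * C_pack = 89.544 * 23.072 = 2066 Wh
Step 4: m_pack = 24 * 8 * 0.0705 * 1.365 = 18.477 kg
Step 5: ED = E_pack / m_pack = 2066 / 18.477 = 111.8 Wh/kg

111.8 Wh/kg


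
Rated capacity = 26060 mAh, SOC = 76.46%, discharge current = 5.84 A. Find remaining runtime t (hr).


Convert: C_total = 26060 mAh = 26.06 Ah
Step 1: remaining = SOC/100 * C_total = 76.46/100 * 26.06 = 19.925 Ah
Step 2: t = remaining / I = 19.925 / 5.84 = 3.412 hr

3.412 hr


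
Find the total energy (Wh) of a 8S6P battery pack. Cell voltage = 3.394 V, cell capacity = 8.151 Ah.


V_pack = 8 * 3.394 = 27.152 V
C_pack = 6 * 8.151 = 48.906 Ah
E = V_pack * C_pack = 27.152 * 48.906 = 1328 Wh

1328 Wh


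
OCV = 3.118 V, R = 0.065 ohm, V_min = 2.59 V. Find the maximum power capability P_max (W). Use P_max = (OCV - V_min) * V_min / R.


dV = OCV - V_min = 0.528 V (so I_max = dV / R)
P_max = dV * V_min / R = 0.528 * 2.59 / 0.065 = 21.04 W

21.04 W


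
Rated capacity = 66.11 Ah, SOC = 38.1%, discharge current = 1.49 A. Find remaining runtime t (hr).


Step 1: remaining = SOC/100 * C_total = 38.1/100 * 66.11 = 25.188 Ah
Step 2: t = remaining / I = 25.188 / 1.49 = 16.90 hr

16.90 hr


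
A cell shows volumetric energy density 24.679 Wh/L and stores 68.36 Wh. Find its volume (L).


V = E / ED = 68.36 / 24.679 = 2.770 L

2.770 L


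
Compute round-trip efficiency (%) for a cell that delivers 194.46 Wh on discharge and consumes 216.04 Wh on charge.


eta_e = E_dis / E_chg * 100 = 194.46 / 216.04 * 100 = 90.01%

90.01%
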